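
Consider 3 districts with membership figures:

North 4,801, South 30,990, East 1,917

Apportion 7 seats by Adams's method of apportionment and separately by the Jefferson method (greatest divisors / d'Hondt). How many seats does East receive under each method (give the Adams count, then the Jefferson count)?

1 and 0

Adams: North 1, South 5, East 1.
Jefferson: North 1, South 6, East 0.
East gets 1 under Adams and 0 under Jefferson.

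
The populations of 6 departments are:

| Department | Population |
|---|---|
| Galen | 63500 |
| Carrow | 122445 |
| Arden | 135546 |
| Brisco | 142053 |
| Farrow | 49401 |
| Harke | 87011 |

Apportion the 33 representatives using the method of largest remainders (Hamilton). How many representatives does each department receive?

Total 599956; standard divisor 599956/33 ≈ 18180.485.
Standard quotas: Galen 3.4928, Carrow 6.7350, Arden 7.4556, Brisco 7.8135, Farrow 2.7173, Harke 4.7860.
Lower quotas: Galen 3, Carrow 6, Arden 7, Brisco 7, Farrow 2, Harke 4 (sum 29, leaving 4 seats).
Remainders in descending order: Brisco 0.8135, Harke 0.7860, Carrow 0.7350, Farrow 0.7173, Galen 0.4928, Arden 0.4556.
The surplus seats go to Brisco, Harke, Carrow, Farrow.

Galen: 3; Carrow: 7; Arden: 7; Brisco: 8; Farrow: 3; Harke: 5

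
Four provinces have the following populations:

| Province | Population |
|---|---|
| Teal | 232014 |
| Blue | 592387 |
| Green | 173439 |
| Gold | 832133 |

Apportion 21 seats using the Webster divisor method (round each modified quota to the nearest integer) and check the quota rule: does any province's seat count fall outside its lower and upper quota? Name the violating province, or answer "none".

Standard quotas: Teal 2.662, Blue 6.798, Green 1.990, Gold 9.549.
Webster allocation: Teal 3, Blue 7, Green 2, Gold 9.
Every allocation lies between the lower and upper quota.

none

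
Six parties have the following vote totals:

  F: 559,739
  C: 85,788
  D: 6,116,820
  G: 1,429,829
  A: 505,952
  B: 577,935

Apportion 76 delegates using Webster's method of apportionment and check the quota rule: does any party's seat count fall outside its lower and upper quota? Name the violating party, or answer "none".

Standard quotas: F 4.586, C 0.703, D 50.116, G 11.715, A 4.145, B 4.735.
Webster allocation: F 5, C 1, D 49, G 12, A 4, B 5.
D has quota 50.116 (lower 50, upper 51) but receives 49 — outside the quota interval.

D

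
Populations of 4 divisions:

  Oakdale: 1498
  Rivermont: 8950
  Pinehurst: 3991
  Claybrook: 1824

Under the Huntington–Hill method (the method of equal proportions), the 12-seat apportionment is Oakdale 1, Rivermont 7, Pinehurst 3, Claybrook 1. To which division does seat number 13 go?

Priority for the next seat is population ÷ (√(s·(s+1))).
Priorities: Oakdale 1059.246, Rivermont 1195.994, Pinehurst 1152.102, Claybrook 1289.763.
Highest priority: Claybrook.

Claybrook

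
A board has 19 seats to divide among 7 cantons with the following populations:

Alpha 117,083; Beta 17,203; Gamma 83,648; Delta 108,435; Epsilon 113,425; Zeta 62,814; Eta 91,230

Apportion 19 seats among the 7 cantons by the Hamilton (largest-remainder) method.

Standard divisor: 593838 ÷ 19 ≈ 31254.632.
Standard quotas: Alpha 3.7461, Beta 0.5504, Gamma 2.6763, Delta 3.4694, Epsilon 3.6291, Zeta 2.0098, Eta 2.9189.
Lower quotas: Alpha 3, Beta 0, Gamma 2, Delta 3, Epsilon 3, Zeta 2, Eta 2 (sum 15, leaving 4 seats).
Remainders in descending order: Eta 0.9189, Alpha 0.7461, Gamma 0.6763, Epsilon 0.6291, Beta 0.5504, Delta 0.4694, Zeta 0.0098.
Largest remainders: Eta, Alpha, Gamma, Epsilon receive the extra seats.

Alpha=4, Beta=0, Gamma=3, Delta=3, Epsilon=4, Zeta=2, Eta=3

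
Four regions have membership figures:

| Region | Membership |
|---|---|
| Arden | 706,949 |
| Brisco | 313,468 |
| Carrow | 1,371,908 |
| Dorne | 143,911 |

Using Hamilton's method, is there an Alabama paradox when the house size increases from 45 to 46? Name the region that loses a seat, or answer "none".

Dorne

At 45 seats: Arden 12, Brisco 6, Carrow 24, Dorne 3.
At 46 seats: Arden 13, Brisco 6, Carrow 25, Dorne 2.
Dorne drops from 3 to 2.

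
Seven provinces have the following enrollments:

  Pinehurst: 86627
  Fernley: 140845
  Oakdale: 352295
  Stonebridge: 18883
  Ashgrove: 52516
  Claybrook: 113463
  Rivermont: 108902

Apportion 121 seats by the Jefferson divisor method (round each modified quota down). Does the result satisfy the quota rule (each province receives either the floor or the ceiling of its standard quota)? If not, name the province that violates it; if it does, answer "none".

Standard quotas: Pinehurst 11.999, Fernley 19.510, Oakdale 48.799, Stonebridge 2.616, Ashgrove 7.274, Claybrook 15.717, Rivermont 15.085.
Jefferson allocation: Pinehurst 12, Fernley 19, Oakdale 50, Stonebridge 2, Ashgrove 7, Claybrook 16, Rivermont 15.
Oakdale has quota 48.799 (lower 48, upper 49) but receives 50 — outside the quota interval.

Oakdale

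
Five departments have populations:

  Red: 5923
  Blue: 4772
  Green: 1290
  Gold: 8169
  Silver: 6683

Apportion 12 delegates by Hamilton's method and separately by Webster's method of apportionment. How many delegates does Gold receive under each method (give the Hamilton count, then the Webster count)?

Hamilton: Red 3, Blue 2, Green 0, Gold 4, Silver 3.
Webster: Red 3, Blue 2, Green 1, Gold 3, Silver 3.
Gold gets 4 under Hamilton and 3 under Webster.

4 and 3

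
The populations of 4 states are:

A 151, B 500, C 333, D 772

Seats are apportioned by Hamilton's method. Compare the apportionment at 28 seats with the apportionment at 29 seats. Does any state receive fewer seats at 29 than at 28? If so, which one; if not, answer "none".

A

At 28 seats: A 3, B 8, C 5, D 12.
At 29 seats: A 2, B 8, C 6, D 13.
A drops from 3 to 2.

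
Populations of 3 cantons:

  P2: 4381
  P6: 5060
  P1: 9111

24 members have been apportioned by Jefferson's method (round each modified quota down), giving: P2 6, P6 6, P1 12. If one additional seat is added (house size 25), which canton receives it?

P6

Priority for the next seat is population ÷ (current seats + 1).
Priorities: P2 625.857, P6 722.857, P1 700.846.
Highest priority: P6.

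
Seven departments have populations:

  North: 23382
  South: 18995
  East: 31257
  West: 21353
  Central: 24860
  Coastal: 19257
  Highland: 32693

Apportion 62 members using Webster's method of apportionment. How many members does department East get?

Standard divisor 171797/62 ≈ 2770.919; standard quotas: North 8.438, South 6.855, East 11.280, West 7.706, Central 8.972, Coastal 6.950, Highland 11.799.
Rounding to the nearest integer gives North 8, South 7, East 11, West 8, Central 9, Coastal 7, Highland 12 — total 62, matching the house size, so no adjustment is needed.
East receives 11.

11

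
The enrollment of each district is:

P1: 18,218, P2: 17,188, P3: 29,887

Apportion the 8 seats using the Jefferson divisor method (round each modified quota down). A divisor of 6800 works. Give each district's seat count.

P1 2, P2 2, P3 4

With modified divisor 6800: modified quotas P1 2.679, P2 2.528, P3 4.395.
Rounding down: P1 2, P2 2, P3 4 (total 8).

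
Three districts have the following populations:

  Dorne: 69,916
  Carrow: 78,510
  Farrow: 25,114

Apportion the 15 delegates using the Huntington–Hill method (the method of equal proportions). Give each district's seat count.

With divisor 11451: modified quotas Dorne 6.106, Carrow 6.856, Farrow 2.193.
Geometric-mean thresholds: Dorne √(6·7)=6.481, Carrow √(6·7)=6.481, Farrow √(2·3)=2.449.
Each quota rounded against its threshold gives Dorne 6, Carrow 7, Farrow 2 (total 15).

Dorne: 6, Carrow: 7, Farrow: 2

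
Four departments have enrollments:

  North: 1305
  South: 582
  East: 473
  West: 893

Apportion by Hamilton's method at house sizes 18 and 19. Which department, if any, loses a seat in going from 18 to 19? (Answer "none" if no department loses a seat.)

At 18 seats: North 7, South 3, East 3, West 5.
At 19 seats: North 8, South 3, East 3, West 5.
No department's allocation decreased.

none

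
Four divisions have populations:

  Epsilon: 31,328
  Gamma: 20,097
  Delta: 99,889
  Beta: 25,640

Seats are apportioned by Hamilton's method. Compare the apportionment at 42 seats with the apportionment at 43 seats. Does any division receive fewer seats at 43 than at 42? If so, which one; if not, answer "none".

At 42 seats: Epsilon 7, Gamma 5, Delta 24, Beta 6.
At 43 seats: Epsilon 8, Gamma 5, Delta 24, Beta 6.
No division's allocation decreased.

none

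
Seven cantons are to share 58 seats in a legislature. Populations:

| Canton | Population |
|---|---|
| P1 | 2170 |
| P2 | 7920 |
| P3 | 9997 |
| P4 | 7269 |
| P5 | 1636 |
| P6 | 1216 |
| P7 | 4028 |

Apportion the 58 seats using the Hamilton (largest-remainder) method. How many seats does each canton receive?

P1=4, P2=13, P3=17, P4=12, P5=3, P6=2, P7=7

The standard divisor is 34236/58 ≈ 590.276.
Standard quotas: P1 3.6762, P2 13.4175, P3 16.9361, P4 12.3146, P5 2.7716, P6 2.0601, P7 6.8239.
Lower quotas: P1 3, P2 13, P3 16, P4 12, P5 2, P6 2, P7 6 (sum 54, leaving 4 seats).
Remainders in descending order: P3 0.9361, P7 0.8239, P5 0.7716, P1 0.6762, P2 0.4175, P4 0.3146, P6 0.0601.
Largest remainders: P3, P7, P5, P1 receive the extra seats.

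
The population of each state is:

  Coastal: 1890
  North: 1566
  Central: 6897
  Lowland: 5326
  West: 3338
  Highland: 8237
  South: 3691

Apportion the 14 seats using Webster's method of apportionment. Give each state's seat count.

Standard divisor 30945/14 ≈ 2210.357; standard quotas: Coastal 0.855, North 0.708, Central 3.120, Lowland 2.410, West 1.510, Highland 3.727, South 1.670.
Rounding to the nearest integer gives 1, 1, 3, 2, 2, 4, 2 = 15 seats, so the divisor must be adjusted.
With modified divisor 2300: modified quotas Coastal 0.822, North 0.681, Central 2.999, Lowland 2.316, West 1.451, Highland 3.581, South 1.605.
Rounding to the nearest integer: Coastal 1, North 1, Central 3, Lowland 2, West 1, Highland 4, South 2 (total 14).

Coastal=1; North=1; Central=3; Lowland=2; West=1; Highland=4; South=2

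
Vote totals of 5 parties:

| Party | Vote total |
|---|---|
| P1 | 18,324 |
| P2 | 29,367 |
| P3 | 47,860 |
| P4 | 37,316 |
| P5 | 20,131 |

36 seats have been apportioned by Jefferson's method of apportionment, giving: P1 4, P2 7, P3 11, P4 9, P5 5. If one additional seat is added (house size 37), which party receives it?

P3

Priority for the next seat is population ÷ (current seats + 1).
Priorities: P1 3664.800, P2 3670.875, P3 3988.333, P4 3731.600, P5 3355.167.
Highest priority: P3.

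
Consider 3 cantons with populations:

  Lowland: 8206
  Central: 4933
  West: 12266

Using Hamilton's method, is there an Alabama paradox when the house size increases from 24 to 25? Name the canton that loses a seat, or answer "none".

none

At 24 seats: Lowland 8, Central 5, West 11.
At 25 seats: Lowland 8, Central 5, West 12.
No canton's allocation decreased.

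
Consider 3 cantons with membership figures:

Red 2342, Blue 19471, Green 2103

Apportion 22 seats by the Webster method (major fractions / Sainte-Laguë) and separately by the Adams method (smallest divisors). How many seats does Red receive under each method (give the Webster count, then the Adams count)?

2 and 3

Webster: Red 2, Blue 18, Green 2.
Adams: Red 3, Blue 17, Green 2.
Red gets 2 under Webster and 3 under Adams.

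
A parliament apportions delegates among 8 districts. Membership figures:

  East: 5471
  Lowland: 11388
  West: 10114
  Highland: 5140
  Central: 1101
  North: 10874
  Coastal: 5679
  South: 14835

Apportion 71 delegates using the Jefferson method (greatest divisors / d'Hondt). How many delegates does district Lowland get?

13

Standard divisor 64602/71 ≈ 909.887; standard quotas: East 6.013, Lowland 12.516, West 11.116, Highland 5.649, Central 1.210, North 11.951, Coastal 6.241, South 16.304.
Rounding down gives 6, 12, 11, 5, 1, 11, 6, 16 = 68 seats, so the divisor must be adjusted.
With modified divisor 860: modified quotas East 6.362, Lowland 13.242, West 11.760, Highland 5.977, Central 1.280, North 12.644, Coastal 6.603, South 17.250.
Rounding down: East 6, Lowland 13, West 11, Highland 5, Central 1, North 12, Coastal 6, South 17 (total 71).
Lowland receives 13.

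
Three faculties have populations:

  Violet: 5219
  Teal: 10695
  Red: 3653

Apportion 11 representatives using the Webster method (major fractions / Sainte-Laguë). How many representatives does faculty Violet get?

3

Standard divisor 19567/11 ≈ 1778.818; standard quotas: Violet 2.934, Teal 6.012, Red 2.054.
Rounding to the nearest integer gives Violet 3, Teal 6, Red 2 — total 11, matching the house size, so no adjustment is needed.
Violet receives 3.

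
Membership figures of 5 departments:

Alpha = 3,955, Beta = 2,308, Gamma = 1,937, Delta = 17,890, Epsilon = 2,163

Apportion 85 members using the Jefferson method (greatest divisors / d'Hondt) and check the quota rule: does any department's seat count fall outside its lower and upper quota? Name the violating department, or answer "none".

Standard quotas: Alpha 11.899, Beta 6.944, Gamma 5.828, Delta 53.823, Epsilon 6.507.
Jefferson allocation: Alpha 12, Beta 7, Gamma 5, Delta 55, Epsilon 6.
Delta has quota 53.823 (lower 53, upper 54) but receives 55 — outside the quota interval.

Delta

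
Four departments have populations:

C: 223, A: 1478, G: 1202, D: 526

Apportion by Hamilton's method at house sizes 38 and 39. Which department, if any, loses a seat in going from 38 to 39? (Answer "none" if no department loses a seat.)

C

At 38 seats: C 3, A 16, G 13, D 6.
At 39 seats: C 2, A 17, G 14, D 6.
C drops from 3 to 2.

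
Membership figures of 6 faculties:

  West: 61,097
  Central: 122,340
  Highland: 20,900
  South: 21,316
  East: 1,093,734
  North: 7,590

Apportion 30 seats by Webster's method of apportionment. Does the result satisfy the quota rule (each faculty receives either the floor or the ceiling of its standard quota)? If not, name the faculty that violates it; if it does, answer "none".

Standard quotas: West 1.381, Central 2.766, Highland 0.473, South 0.482, East 24.727, North 0.172.
Webster allocation: West 1, Central 3, Highland 0, South 0, East 26, North 0.
East has quota 24.727 (lower 24, upper 25) but receives 26 — outside the quota interval.

East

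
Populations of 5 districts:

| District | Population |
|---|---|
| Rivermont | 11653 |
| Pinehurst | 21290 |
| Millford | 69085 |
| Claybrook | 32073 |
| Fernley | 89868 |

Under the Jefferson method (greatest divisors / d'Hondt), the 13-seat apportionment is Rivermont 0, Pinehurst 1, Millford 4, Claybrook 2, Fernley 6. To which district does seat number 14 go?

Priority for the next seat is population ÷ (current seats + 1).
Priorities: Rivermont 11653.000, Pinehurst 10645.000, Millford 13817.000, Claybrook 10691.000, Fernley 12838.286.
Highest priority: Millford.

Millford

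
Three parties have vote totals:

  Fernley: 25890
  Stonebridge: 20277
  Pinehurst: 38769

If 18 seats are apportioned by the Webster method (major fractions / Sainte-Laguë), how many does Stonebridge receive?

Standard divisor 84936/18 ≈ 4718.667; standard quotas: Fernley 5.487, Stonebridge 4.297, Pinehurst 8.216.
Rounding to the nearest integer gives 5, 4, 8 = 17 seats, so the divisor must be adjusted.
With modified divisor 4600: modified quotas Fernley 5.628, Stonebridge 4.408, Pinehurst 8.428.
Rounding to the nearest integer: Fernley 6, Stonebridge 4, Pinehurst 8 (total 18).
Stonebridge receives 4.

4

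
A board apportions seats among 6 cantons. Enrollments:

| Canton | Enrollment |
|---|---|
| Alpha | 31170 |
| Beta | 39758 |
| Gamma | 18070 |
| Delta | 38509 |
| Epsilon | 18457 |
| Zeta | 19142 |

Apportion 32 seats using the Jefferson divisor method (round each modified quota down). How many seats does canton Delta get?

8

Standard divisor 165106/32 ≈ 5159.562; standard quotas: Alpha 6.041, Beta 7.706, Gamma 3.502, Delta 7.464, Epsilon 3.577, Zeta 3.710.
Rounding down gives 6, 7, 3, 7, 3, 3 = 29 seats, so the divisor must be adjusted.
With modified divisor 4700: modified quotas Alpha 6.632, Beta 8.459, Gamma 3.845, Delta 8.193, Epsilon 3.927, Zeta 4.073.
Rounding down: Alpha 6, Beta 8, Gamma 3, Delta 8, Epsilon 3, Zeta 4 (total 32).
Delta receives 8.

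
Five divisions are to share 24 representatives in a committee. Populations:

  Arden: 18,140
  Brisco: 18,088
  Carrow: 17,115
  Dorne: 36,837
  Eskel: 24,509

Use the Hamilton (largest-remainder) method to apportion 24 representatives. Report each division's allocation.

Arden=4; Brisco=4; Carrow=3; Dorne=8; Eskel=5

Total 114689; standard divisor 114689/24 ≈ 4778.708.
Standard quotas: Arden 3.7960, Brisco 3.7851, Carrow 3.5815, Dorne 7.7086, Eskel 5.1288.
Lower quotas: Arden 3, Brisco 3, Carrow 3, Dorne 7, Eskel 5 (sum 21, leaving 3 seats).
Remainders in descending order: Arden 0.7960, Brisco 0.7851, Dorne 0.7086, Carrow 0.5815, Eskel 0.1288.
Largest remainders: Arden, Brisco, Dorne receive the extra seats.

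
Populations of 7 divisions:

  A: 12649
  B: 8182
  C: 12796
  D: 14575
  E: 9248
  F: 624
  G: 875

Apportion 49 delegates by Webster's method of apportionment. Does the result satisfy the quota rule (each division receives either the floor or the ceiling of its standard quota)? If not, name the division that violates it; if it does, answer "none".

none

Standard quotas: A 10.514, B 6.801, C 10.636, D 12.115, E 7.687, F 0.519, G 0.727.
Webster allocation: A 10, B 7, C 10, D 12, E 8, F 1, G 1.
Every allocation lies between the lower and upper quota.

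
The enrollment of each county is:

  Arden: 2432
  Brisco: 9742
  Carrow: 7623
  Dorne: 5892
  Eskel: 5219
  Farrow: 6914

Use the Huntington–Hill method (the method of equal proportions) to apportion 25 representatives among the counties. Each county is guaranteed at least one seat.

Arden 2, Brisco 6, Carrow 5, Dorne 4, Eskel 3, Farrow 5

With divisor 1526: modified quotas Arden 1.594, Brisco 6.384, Carrow 4.995, Dorne 3.861, Eskel 3.420, Farrow 4.531.
Geometric-mean thresholds: Arden √(1·2)=1.414, Brisco √(6·7)=6.481, Carrow √(4·5)=4.472, Dorne √(3·4)=3.464, Eskel √(3·4)=3.464, Farrow √(4·5)=4.472.
Each quota rounded against its threshold gives Arden 2, Brisco 6, Carrow 5, Dorne 4, Eskel 3, Farrow 5 (total 25).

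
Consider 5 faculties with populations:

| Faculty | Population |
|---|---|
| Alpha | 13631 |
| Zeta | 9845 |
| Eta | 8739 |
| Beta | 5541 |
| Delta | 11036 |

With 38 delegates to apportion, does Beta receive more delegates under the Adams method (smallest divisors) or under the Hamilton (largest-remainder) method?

Adams

Adams: Alpha 10, Zeta 8, Eta 7, Beta 5, Delta 8.
Hamilton: Alpha 11, Zeta 8, Eta 7, Beta 4, Delta 8.
Beta gets 5 under Adams and 4 under Hamilton.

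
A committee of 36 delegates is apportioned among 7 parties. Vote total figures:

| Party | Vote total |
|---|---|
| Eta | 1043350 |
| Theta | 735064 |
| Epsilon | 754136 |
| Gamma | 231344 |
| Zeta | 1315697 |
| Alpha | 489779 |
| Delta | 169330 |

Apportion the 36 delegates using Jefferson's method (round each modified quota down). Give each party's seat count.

Eta 8; Theta 6; Epsilon 6; Gamma 1; Zeta 10; Alpha 4; Delta 1

Standard divisor 4738700/36 ≈ 131630.556; standard quotas: Eta 7.926, Theta 5.584, Epsilon 5.729, Gamma 1.758, Zeta 9.995, Alpha 3.721, Delta 1.286.
Rounding down gives 7, 5, 5, 1, 9, 3, 1 = 31 seats, so the divisor must be adjusted.
With modified divisor 121000: modified quotas Eta 8.623, Theta 6.075, Epsilon 6.233, Gamma 1.912, Zeta 10.874, Alpha 4.048, Delta 1.399.
Rounding down: Eta 8, Theta 6, Epsilon 6, Gamma 1, Zeta 10, Alpha 4, Delta 1 (total 36).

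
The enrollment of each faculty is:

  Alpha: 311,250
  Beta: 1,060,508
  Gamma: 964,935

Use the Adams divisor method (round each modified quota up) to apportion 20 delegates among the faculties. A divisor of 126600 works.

Alpha=3, Beta=9, Gamma=8

With modified divisor 126600: modified quotas Alpha 2.459, Beta 8.377, Gamma 7.622.
Rounding up: Alpha 3, Beta 9, Gamma 8 (total 20).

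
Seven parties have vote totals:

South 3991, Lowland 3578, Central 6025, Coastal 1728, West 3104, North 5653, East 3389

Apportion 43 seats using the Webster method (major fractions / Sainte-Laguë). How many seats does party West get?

5

Standard divisor 27468/43 ≈ 638.791; standard quotas: South 6.248, Lowland 5.601, Central 9.432, Coastal 2.705, West 4.859, North 8.850, East 5.305.
Rounding to the nearest integer gives South 6, Lowland 6, Central 9, Coastal 3, West 5, North 9, East 5 — total 43, matching the house size, so no adjustment is needed.
West receives 5.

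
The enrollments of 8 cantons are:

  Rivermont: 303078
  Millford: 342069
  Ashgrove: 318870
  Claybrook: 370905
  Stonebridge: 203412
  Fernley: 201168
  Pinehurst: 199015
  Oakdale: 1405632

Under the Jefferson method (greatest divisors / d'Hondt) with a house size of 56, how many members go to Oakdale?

25

Standard divisor 3344149/56 ≈ 59716.946; standard quotas: Rivermont 5.075, Millford 5.728, Ashgrove 5.340, Claybrook 6.211, Stonebridge 3.406, Fernley 3.369, Pinehurst 3.333, Oakdale 23.538.
Rounding down gives 5, 5, 5, 6, 3, 3, 3, 23 = 53 seats, so the divisor must be adjusted.
With modified divisor 55100: modified quotas Rivermont 5.501, Millford 6.208, Ashgrove 5.787, Claybrook 6.731, Stonebridge 3.692, Fernley 3.651, Pinehurst 3.612, Oakdale 25.511.
Rounding down: Rivermont 5, Millford 6, Ashgrove 5, Claybrook 6, Stonebridge 3, Fernley 3, Pinehurst 3, Oakdale 25 (total 56).
Oakdale receives 25.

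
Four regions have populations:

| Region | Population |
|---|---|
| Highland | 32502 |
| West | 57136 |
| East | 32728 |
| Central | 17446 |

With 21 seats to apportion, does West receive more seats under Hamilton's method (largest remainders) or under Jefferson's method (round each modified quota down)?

Hamilton: Highland 5, West 8, East 5, Central 3.
Jefferson: Highland 5, West 9, East 5, Central 2.
West gets 8 under Hamilton and 9 under Jefferson.

Jefferson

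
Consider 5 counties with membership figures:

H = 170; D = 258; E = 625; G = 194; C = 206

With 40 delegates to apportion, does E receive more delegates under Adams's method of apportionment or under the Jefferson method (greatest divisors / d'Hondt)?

Jefferson

Adams: H 5, D 7, E 17, G 5, C 6.
Jefferson: H 4, D 7, E 18, G 5, C 6.
E gets 17 under Adams and 18 under Jefferson.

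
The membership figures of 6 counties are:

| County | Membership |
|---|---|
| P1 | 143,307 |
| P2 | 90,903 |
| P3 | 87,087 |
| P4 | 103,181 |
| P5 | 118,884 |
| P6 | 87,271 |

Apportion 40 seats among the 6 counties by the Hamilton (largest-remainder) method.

Total 630633; standard divisor 630633/40 ≈ 15765.825.
Standard quotas: P1 9.0897, P2 5.7658, P3 5.5238, P4 6.5446, P5 7.5406, P6 5.5355.
Lower quotas: P1 9, P2 5, P3 5, P4 6, P5 7, P6 5 (sum 37, leaving 3 seats).
Remainders in descending order: P2 0.7658, P4 0.5446, P5 0.5406, P6 0.5355, P3 0.5238, P1 0.0897.
The surplus seats go to P2, P4, P5.

P1 9; P2 6; P3 5; P4 7; P5 8; P6 5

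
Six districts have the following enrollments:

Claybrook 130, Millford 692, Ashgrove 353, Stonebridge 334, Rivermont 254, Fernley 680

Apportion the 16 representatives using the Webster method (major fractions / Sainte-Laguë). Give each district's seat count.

Standard divisor 2443/16 ≈ 152.688; standard quotas: Claybrook 0.851, Millford 4.532, Ashgrove 2.312, Stonebridge 2.187, Rivermont 1.664, Fernley 4.454.
Rounding to the nearest integer gives Claybrook 1, Millford 5, Ashgrove 2, Stonebridge 2, Rivermont 2, Fernley 4 — total 16, matching the house size, so no adjustment is needed.

Claybrook=1, Millford=5, Ashgrove=2, Stonebridge=2, Rivermont=2, Fernley=4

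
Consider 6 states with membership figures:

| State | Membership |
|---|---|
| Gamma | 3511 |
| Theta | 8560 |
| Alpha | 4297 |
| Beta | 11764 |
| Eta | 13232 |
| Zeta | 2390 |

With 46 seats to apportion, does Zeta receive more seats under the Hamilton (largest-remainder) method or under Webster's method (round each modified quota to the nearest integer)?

Hamilton: Gamma 4, Theta 9, Alpha 5, Beta 12, Eta 14, Zeta 2.
Webster: Gamma 4, Theta 9, Alpha 4, Beta 12, Eta 14, Zeta 3.
Zeta gets 2 under Hamilton and 3 under Webster.

Webster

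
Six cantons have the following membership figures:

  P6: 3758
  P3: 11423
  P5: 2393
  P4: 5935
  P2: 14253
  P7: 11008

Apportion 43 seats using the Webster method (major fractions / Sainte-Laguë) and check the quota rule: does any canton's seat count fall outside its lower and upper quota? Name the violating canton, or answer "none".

Standard quotas: P6 3.313, P3 10.072, P5 2.110, P4 5.233, P2 12.567, P7 9.706.
Webster allocation: P6 3, P3 10, P5 2, P4 5, P2 13, P7 10.
Every allocation lies between the lower and upper quota.

none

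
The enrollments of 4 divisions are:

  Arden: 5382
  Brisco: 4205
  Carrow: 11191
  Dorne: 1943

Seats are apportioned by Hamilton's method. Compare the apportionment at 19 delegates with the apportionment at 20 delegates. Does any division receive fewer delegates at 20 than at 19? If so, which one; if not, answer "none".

At 19 seats: Arden 4, Brisco 4, Carrow 9, Dorne 2.
At 20 seats: Arden 5, Brisco 3, Carrow 10, Dorne 2.
Brisco drops from 4 to 3.

Brisco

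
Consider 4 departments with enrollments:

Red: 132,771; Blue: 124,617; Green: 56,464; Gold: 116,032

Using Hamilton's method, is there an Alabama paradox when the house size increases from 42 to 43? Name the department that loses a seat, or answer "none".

At 42 seats: Red 13, Blue 12, Green 6, Gold 11.
At 43 seats: Red 13, Blue 12, Green 6, Gold 12.
No department's allocation decreased.

none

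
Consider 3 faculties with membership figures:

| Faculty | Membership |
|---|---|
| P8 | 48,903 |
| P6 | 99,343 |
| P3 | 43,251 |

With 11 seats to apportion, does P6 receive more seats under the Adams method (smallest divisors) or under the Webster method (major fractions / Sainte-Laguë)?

Webster

Adams: P8 3, P6 5, P3 3.
Webster: P8 3, P6 6, P3 2.
P6 gets 5 under Adams and 6 under Webster.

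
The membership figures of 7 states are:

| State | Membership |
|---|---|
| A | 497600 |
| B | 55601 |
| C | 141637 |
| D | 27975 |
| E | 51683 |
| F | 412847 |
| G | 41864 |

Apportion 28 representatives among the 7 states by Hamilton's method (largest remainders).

The standard divisor is 1229207/28 ≈ 43900.25.
Standard quotas: A 11.3348, B 1.2665, C 3.2263, D 0.6372, E 1.1773, F 9.4042, G 0.9536.
Lower quotas: A 11, B 1, C 3, D 0, E 1, F 9, G 0 (sum 25, leaving 3 seats).
Remainders in descending order: G 0.9536, D 0.6372, F 0.4042, A 0.3348, B 0.2665, C 0.2263, E 0.1773.
The surplus seats go to G, D, F.

A: 11, B: 1, C: 3, D: 1, E: 1, F: 10, G: 1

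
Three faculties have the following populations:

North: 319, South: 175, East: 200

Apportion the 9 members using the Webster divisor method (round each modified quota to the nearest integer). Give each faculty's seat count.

Standard divisor 694/9 ≈ 77.111; standard quotas: North 4.137, South 2.269, East 2.594.
Rounding to the nearest integer gives North 4, South 2, East 3 — total 9, matching the house size, so no adjustment is needed.

North 4; South 2; East 3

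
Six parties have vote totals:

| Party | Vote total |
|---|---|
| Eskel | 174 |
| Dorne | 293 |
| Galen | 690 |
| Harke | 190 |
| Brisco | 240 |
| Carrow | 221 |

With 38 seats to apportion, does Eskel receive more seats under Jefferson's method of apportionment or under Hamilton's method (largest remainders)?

Hamilton

Jefferson: Eskel 3, Dorne 6, Galen 15, Harke 4, Brisco 5, Carrow 5.
Hamilton: Eskel 4, Dorne 6, Galen 14, Harke 4, Brisco 5, Carrow 5.
Eskel gets 3 under Jefferson and 4 under Hamilton.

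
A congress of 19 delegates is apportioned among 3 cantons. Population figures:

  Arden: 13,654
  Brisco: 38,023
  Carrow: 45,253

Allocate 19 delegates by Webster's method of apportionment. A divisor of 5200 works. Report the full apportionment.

With modified divisor 5200: modified quotas Arden 2.626, Brisco 7.312, Carrow 8.703.
Rounding to the nearest integer: Arden 3, Brisco 7, Carrow 9 (total 19).

Arden 3, Brisco 7, Carrow 9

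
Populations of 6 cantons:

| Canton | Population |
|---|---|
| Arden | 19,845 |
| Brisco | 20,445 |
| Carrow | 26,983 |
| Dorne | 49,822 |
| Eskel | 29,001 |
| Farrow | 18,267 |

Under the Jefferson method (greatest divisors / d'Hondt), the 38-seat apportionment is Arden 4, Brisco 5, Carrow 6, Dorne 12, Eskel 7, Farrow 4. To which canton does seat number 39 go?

Arden

Priority for the next seat is population ÷ (current seats + 1).
Priorities: Arden 3969.000, Brisco 3407.500, Carrow 3854.714, Dorne 3832.462, Eskel 3625.125, Farrow 3653.400.
Highest priority: Arden.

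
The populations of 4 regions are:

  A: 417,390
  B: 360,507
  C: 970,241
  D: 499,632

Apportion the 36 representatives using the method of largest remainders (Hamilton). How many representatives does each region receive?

A 7, B 6, C 15, D 8

The standard divisor is 2247770/36 ≈ 62438.056.
Standard quotas: A 6.6849, B 5.7738, C 15.5393, D 8.0020.
Lower quotas: A 6, B 5, C 15, D 8 (sum 34, leaving 2 seats).
Remainders in descending order: B 0.7738, A 0.6849, C 0.5393, D 0.0020.
Largest remainders: B, A receive the extra seats.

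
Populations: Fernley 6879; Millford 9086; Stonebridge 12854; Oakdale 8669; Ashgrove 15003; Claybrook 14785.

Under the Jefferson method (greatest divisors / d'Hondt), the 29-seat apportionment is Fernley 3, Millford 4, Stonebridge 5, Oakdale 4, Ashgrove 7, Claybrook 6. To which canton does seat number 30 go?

Priority for the next seat is population ÷ (current seats + 1).
Priorities: Fernley 1719.750, Millford 1817.200, Stonebridge 2142.333, Oakdale 1733.800, Ashgrove 1875.375, Claybrook 2112.143.
Highest priority: Stonebridge.

Stonebridge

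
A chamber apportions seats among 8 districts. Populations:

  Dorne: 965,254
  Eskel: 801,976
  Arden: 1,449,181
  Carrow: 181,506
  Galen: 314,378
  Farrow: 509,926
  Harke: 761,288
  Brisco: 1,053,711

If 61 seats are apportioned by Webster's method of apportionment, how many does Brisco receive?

Standard divisor 6037220/61 ≈ 98970.82; standard quotas: Dorne 9.753, Eskel 8.103, Arden 14.643, Carrow 1.834, Galen 3.176, Farrow 5.152, Harke 7.692, Brisco 10.647.
Rounding to the nearest integer gives 10, 8, 15, 2, 3, 5, 8, 11 = 62 seats, so the divisor must be adjusted.
With modified divisor 100100: modified quotas Dorne 9.643, Eskel 8.012, Arden 14.477, Carrow 1.813, Galen 3.141, Farrow 5.094, Harke 7.605, Brisco 10.527.
Rounding to the nearest integer: Dorne 10, Eskel 8, Arden 14, Carrow 2, Galen 3, Farrow 5, Harke 8, Brisco 11 (total 61).
Brisco receives 11.

11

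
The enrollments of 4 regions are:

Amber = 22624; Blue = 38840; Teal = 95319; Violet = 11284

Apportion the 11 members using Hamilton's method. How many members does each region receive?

Standard divisor: 168067 ÷ 11 ≈ 15278.818.
Standard quotas: Amber 1.4807, Blue 2.5421, Teal 6.2386, Violet 0.7385.
Lower quotas: Amber 1, Blue 2, Teal 6, Violet 0 (sum 9, leaving 2 seats).
Remainders in descending order: Violet 0.7385, Blue 0.5421, Amber 0.4807, Teal 0.2386.
The surplus seats go to Violet, Blue.

Amber: 1, Blue: 3, Teal: 6, Violet: 1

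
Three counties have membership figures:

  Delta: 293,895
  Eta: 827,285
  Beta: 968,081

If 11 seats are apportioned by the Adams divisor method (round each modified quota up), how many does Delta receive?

2

Standard divisor 2089261/11 ≈ 189932.818; standard quotas: Delta 1.547, Eta 4.356, Beta 5.097.
Rounding up gives 2, 5, 6 = 13 seats, so the divisor must be adjusted.
With modified divisor 224400: modified quotas Delta 1.310, Eta 3.687, Beta 4.314.
Rounding up: Delta 2, Eta 4, Beta 5 (total 11).
Delta receives 2.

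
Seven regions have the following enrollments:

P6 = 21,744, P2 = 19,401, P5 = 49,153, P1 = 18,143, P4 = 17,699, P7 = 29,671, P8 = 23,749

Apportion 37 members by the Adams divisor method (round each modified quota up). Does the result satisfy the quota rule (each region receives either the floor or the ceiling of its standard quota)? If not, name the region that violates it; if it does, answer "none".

Standard quotas: P6 4.481, P2 3.998, P5 10.128, P1 3.739, P4 3.647, P7 6.114, P8 4.894.
Adams allocation: P6 4, P2 4, P5 10, P1 4, P4 4, P7 6, P8 5.
Every allocation lies between the lower and upper quota.

none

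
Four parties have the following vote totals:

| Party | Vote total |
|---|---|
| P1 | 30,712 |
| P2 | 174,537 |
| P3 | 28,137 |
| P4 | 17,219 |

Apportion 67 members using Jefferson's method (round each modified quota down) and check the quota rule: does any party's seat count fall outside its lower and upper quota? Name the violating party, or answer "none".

P2

Standard quotas: P1 8.211, P2 46.663, P3 7.523, P4 4.604.
Jefferson allocation: P1 8, P2 48, P3 7, P4 4.
P2 has quota 46.663 (lower 46, upper 47) but receives 48 — outside the quota interval.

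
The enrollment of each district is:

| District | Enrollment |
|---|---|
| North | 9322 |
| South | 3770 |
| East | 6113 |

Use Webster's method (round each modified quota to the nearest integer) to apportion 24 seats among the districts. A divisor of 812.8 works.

With modified divisor 812.8: modified quotas North 11.469, South 4.638, East 7.521.
Rounding to the nearest integer: North 11, South 5, East 8 (total 24).

North 11, South 5, East 8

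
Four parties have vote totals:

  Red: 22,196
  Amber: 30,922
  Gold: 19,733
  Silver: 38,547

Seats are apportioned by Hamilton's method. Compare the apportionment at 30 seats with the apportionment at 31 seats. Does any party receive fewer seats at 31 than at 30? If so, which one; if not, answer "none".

At 30 seats: Red 6, Amber 8, Gold 5, Silver 11.
At 31 seats: Red 6, Amber 9, Gold 5, Silver 11.
No party's allocation decreased.

none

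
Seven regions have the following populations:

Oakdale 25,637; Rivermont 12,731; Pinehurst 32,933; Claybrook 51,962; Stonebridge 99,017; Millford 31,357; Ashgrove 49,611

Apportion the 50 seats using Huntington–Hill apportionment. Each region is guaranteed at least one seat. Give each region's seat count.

Oakdale 4, Rivermont 2, Pinehurst 6, Claybrook 9, Stonebridge 16, Millford 5, Ashgrove 8

With divisor 6008: modified quotas Oakdale 4.267, Rivermont 2.119, Pinehurst 5.482, Claybrook 8.649, Stonebridge 16.481, Millford 5.219, Ashgrove 8.257.
Geometric-mean thresholds: Oakdale √(4·5)=4.472, Rivermont √(2·3)=2.449, Pinehurst √(5·6)=5.477, Claybrook √(8·9)=8.485, Stonebridge √(16·17)=16.492, Millford √(5·6)=5.477, Ashgrove √(8·9)=8.485.
Each quota rounded against its threshold gives Oakdale 4, Rivermont 2, Pinehurst 6, Claybrook 9, Stonebridge 16, Millford 5, Ashgrove 8 (total 50).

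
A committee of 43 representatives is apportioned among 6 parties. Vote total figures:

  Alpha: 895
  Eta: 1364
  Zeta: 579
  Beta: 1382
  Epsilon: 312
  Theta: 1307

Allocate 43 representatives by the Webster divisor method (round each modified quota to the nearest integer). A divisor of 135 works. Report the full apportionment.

Alpha=7, Eta=10, Zeta=4, Beta=10, Epsilon=2, Theta=10

With modified divisor 135: modified quotas Alpha 6.630, Eta 10.104, Zeta 4.289, Beta 10.237, Epsilon 2.311, Theta 9.681.
Rounding to the nearest integer: Alpha 7, Eta 10, Zeta 4, Beta 10, Epsilon 2, Theta 10 (total 43).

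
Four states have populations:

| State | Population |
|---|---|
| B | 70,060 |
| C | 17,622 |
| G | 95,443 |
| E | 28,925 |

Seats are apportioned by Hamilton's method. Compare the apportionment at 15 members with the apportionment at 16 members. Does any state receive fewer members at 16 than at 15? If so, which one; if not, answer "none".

none

At 15 seats: B 5, C 1, G 7, E 2.
At 16 seats: B 5, C 2, G 7, E 2.
No state's allocation decreased.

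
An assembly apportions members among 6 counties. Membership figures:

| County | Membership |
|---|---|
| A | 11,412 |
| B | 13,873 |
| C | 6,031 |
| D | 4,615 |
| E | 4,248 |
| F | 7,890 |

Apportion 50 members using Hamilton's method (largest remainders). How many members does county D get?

Total 48069; standard divisor 48069/50 ≈ 961.38.
Standard quotas: A 11.8704, B 14.4303, C 6.2733, D 4.8004, E 4.4186, F 8.2070.
Lower quotas: A 11, B 14, C 6, D 4, E 4, F 8 (sum 47, leaving 3 seats).
Remainders in descending order: A 0.8704, D 0.8004, B 0.4303, E 0.4186, C 0.2733, F 0.2070.
Largest remainders: A, D, B receive the extra seats.
D receives 5.

5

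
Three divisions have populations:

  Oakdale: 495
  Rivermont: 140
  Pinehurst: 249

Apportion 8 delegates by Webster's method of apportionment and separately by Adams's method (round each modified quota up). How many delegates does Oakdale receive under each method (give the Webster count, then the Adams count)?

5 and 4

Webster: Oakdale 5, Rivermont 1, Pinehurst 2.
Adams: Oakdale 4, Rivermont 2, Pinehurst 2.
Oakdale gets 5 under Webster and 4 under Adams.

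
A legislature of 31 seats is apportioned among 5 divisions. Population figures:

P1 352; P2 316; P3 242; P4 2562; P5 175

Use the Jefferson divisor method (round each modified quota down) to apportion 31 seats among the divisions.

Standard divisor 3647/31 ≈ 117.645; standard quotas: P1 2.992, P2 2.686, P3 2.057, P4 21.777, P5 1.488.
Rounding down gives 2, 2, 2, 21, 1 = 28 seats, so the divisor must be adjusted.
With modified divisor 110: modified quotas P1 3.200, P2 2.873, P3 2.200, P4 23.291, P5 1.591.
Rounding down: P1 3, P2 2, P3 2, P4 23, P5 1 (total 31).

P1: 3, P2: 2, P3: 2, P4: 23, P5: 1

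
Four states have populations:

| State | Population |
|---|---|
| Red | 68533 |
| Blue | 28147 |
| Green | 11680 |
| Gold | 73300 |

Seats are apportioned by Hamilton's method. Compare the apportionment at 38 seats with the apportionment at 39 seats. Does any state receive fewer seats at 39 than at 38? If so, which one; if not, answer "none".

Green

At 38 seats: Red 14, Blue 6, Green 3, Gold 15.
At 39 seats: Red 15, Blue 6, Green 2, Gold 16.
Green drops from 3 to 2.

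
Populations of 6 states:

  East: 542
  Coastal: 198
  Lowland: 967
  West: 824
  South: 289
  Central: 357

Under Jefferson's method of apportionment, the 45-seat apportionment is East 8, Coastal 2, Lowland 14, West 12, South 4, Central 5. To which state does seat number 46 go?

Priority for the next seat is population ÷ (current seats + 1).
Priorities: East 60.222, Coastal 66.000, Lowland 64.467, West 63.385, South 57.800, Central 59.500.
Highest priority: Coastal.

Coastal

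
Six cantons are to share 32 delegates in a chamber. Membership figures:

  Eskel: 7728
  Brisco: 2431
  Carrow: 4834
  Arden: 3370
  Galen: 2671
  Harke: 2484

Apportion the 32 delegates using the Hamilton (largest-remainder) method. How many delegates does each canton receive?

Total 23518; standard divisor 23518/32 ≈ 734.938.
Standard quotas: Eskel 10.5152, Brisco 3.3078, Carrow 6.5774, Arden 4.5854, Galen 3.6343, Harke 3.3799.
Lower quotas: Eskel 10, Brisco 3, Carrow 6, Arden 4, Galen 3, Harke 3 (sum 29, leaving 3 seats).
Remainders in descending order: Galen 0.6343, Arden 0.5854, Carrow 0.5774, Eskel 0.5152, Harke 0.3799, Brisco 0.3078.
Largest remainders: Galen, Arden, Carrow receive the extra seats.

Eskel 10; Brisco 3; Carrow 7; Arden 5; Galen 4; Harke 3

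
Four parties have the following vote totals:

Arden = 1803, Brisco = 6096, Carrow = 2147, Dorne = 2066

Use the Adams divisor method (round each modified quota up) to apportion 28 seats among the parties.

Arden 4; Brisco 14; Carrow 5; Dorne 5

Standard divisor 12112/28 ≈ 432.571; standard quotas: Arden 4.168, Brisco 14.092, Carrow 4.963, Dorne 4.776.
Rounding up gives 5, 15, 5, 5 = 30 seats, so the divisor must be adjusted.
With modified divisor 460: modified quotas Arden 3.920, Brisco 13.252, Carrow 4.667, Dorne 4.491.
Rounding up: Arden 4, Brisco 14, Carrow 5, Dorne 5 (total 28).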